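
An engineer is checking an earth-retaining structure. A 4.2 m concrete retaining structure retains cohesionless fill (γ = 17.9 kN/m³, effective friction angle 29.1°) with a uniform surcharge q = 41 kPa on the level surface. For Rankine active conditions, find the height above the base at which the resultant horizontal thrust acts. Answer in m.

K_a = 0.3456.
Triangular part P₁ = ½K_aγH² = 54.56 at H/3 = 1.400 m; rectangular part P₂ = K_a q H = 59.51 at H/2 = 2.100 m.
ȳ = (P₁·1.400 + P₂·2.100)/(P₁+P₂) = 1.765 m.

1.77 m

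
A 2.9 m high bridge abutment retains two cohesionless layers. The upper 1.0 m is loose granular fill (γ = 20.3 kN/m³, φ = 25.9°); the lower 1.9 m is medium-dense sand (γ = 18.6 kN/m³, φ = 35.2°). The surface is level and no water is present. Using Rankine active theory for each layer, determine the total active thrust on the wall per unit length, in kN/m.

23.4 kN/m

K_a1 = tan²(45°−25.9°/2) = 0.3920; K_a2 = tan²(45°−35.2°/2) = 0.2687.
Layer 1: σ at base = K_a1 γ₁ h₁ = 7.957 kPa; P₁ = ½×7.957×1.0 = 3.979.
Layer 2: σ_v at top = γ₁h₁ = 20.30; σ_h top = K_a2×20.30 = 5.454; σ_h base = K_a2×(20.30+18.6×1.9) = 14.95.
P₂ = ½(5.454+14.95)×1.9 = 19.38. Total P_a = 3.979+19.38 = 23.36 kN/m.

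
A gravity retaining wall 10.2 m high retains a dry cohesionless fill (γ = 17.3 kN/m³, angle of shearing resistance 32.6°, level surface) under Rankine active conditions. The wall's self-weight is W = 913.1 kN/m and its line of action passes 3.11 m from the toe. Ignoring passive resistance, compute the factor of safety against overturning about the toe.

3.10

K_a = tan²(45° − 32.6°/2) = 0.2997.
P_a = ½K_aγH² = 0.5×0.2997×17.3×10.2² = 269.7 kN/m, acting at H/3 = 3.400 m above the base.
Overturning moment M_o = P_a × H/3 = 269.7 × 3.400 = 917.1.
Resisting moment M_r = W × 3.11 = 913.1 × 3.11 = 2840.
FS_overturning = M_r/M_o = 2840/917.1 = 3.096.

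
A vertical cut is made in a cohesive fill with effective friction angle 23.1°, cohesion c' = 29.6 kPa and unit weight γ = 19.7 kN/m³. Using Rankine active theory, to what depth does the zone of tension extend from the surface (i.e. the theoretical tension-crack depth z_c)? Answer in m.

K_a = tan²(45° − 23.1°/2) = 0.4364; √K_a = 0.6606.
The active pressure is zero where K_a γ z = 2c√K_a, so z_c = 2c/(γ√K_a) = 2×29.6/(19.7×0.6606) = 4.549 m.

4.55 m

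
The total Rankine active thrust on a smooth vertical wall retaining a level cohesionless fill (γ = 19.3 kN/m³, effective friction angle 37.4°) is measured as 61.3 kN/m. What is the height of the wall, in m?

K_a = 0.2443. P_a = ½ K_a γ H² ⇒ H = √(2P_a/(K_a γ)).
H = √(2×61.3/(0.2443×19.3)) = 5.100 m.

5.10 m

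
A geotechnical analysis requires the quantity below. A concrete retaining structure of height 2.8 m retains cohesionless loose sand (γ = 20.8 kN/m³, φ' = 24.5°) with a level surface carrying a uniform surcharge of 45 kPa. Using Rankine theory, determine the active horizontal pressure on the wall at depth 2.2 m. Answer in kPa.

37.6 kPa

K_a = (1 − sin φ)/(1 + sin φ) = 0.4137.
σ_v = γz + q = 20.8 × 2.2 + 45 = 90.76 kPa.
σ_h = K_a σ_v = 0.4137 × 90.76 = 37.55 kPa.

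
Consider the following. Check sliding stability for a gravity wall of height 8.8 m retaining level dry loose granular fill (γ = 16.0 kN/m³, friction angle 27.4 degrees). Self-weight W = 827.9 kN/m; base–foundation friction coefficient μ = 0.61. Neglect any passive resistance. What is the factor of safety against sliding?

2.21

K_a = tan²(45° − 27.4°/2) = 0.3697.
P_a = ½K_aγH² = 0.5×0.3697×16.0×8.8² = 229.0 kN/m, acting at H/3 = 2.933 m above the base.
FS_sliding = μW / P_a = 0.61×827.9 / 229.0 = 2.205.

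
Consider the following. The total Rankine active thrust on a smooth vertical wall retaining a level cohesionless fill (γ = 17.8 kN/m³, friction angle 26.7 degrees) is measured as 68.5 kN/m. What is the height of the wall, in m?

4.50 m

K_a = 0.3800. P_a = ½ K_a γ H² ⇒ H = √(2P_a/(K_a γ)).
H = √(2×68.5/(0.3800×17.8)) = 4.501 m.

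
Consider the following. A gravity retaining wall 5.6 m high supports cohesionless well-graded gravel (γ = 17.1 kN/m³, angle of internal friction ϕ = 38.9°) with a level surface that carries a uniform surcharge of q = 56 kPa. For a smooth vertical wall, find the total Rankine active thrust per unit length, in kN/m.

K_a = tan²(45° − φ/2) = 0.2285.
Soil triangle: ½ K_a γ H² = 0.5×0.2285×17.1×5.6² = 61.28 kN/m.
Surcharge rectangle: K_a q H = 0.2285×56×5.6 = 71.67 kN/m.
Total = 61.28 + 71.67 = 132.9 kN/m.

133 kN/m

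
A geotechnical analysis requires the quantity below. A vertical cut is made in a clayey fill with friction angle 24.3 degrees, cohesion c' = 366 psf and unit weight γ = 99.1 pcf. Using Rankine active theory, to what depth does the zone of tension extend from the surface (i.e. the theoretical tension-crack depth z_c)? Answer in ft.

11.4 ft

K_a = tan²(45° − 24.3°/2) = 0.4169; √K_a = 0.6457.
The active pressure is zero where K_a γ z = 2c√K_a, so z_c = 2c/(γ√K_a) = 2×366/(99.1×0.6457) = 11.44 ft.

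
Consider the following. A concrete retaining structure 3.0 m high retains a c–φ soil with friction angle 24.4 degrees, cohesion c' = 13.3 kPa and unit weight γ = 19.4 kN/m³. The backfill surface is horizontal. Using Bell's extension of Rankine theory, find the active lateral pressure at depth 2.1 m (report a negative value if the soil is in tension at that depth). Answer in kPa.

K_a = (1 − sin φ)/(1 + sin φ) = 0.4153.
σ_a = K_a γ z − 2c√K_a = 0.4153×19.4×2.1 − 2×13.3×0.6445 = -0.2222 kPa.

-0.222 kPa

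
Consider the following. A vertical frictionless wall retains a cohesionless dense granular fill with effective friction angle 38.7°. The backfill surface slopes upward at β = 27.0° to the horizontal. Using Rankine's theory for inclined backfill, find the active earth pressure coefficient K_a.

K_a = cos β · (cos β − √(cos²β − cos²φ)) / (cos β + √(cos²β − cos²φ)).
cos β = 0.8910, cos φ = 0.7804, √(cos²β − cos²φ) = 0.4299.
K_a = 0.8910 × (0.8910 − 0.4299)/(0.8910 + 0.4299) = 0.3110.

0.311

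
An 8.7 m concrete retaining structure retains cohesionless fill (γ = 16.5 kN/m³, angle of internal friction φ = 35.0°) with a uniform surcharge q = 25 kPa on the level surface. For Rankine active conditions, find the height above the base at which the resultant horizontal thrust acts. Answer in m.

3.27 m

K_a = 0.2710.
Triangular part P₁ = ½K_aγH² = 169.2 at H/3 = 2.900 m; rectangular part P₂ = K_a q H = 58.94 at H/2 = 4.350 m.
ȳ = (P₁·2.900 + P₂·4.350)/(P₁+P₂) = 3.275 m.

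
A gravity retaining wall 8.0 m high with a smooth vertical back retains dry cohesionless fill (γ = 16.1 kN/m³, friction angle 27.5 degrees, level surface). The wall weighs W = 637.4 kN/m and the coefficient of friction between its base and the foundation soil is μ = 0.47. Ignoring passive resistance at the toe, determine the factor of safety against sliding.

K_a = tan²(45° − 27.5°/2) = 0.3682.
P_a = ½K_aγH² = 0.5×0.3682×16.1×8.0² = 189.7 kN/m, acting at H/3 = 2.667 m above the base.
FS_sliding = μW / P_a = 0.47×637.4 / 189.7 = 1.579.

1.58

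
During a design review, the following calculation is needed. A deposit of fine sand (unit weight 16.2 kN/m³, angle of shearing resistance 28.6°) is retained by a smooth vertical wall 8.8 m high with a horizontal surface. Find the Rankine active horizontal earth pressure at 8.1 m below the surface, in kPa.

46.3 kPa

K_a = (1 − sin φ)/(1 + sin φ) = 0.3525.
σ_h = K_a γ z = 0.3525 × 16.2 × 8.1 = 46.26 kPa.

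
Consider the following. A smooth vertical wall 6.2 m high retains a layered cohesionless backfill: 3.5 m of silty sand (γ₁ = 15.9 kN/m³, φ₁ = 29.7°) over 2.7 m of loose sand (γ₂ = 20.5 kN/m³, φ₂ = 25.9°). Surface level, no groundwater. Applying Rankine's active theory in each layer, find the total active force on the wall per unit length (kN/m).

K_a1 = tan²(45°−29.7°/2) = 0.3374; K_a2 = tan²(45°−25.9°/2) = 0.3920.
Layer 1: σ at base = K_a1 γ₁ h₁ = 18.78 kPa; P₁ = ½×18.78×3.5 = 32.86.
Layer 2: σ_v at top = γ₁h₁ = 55.65; σ_h top = K_a2×55.65 = 21.81; σ_h base = K_a2×(55.65+20.5×2.7) = 43.51.
P₂ = ½(21.81+43.51)×2.7 = 88.19. Total P_a = 32.86+88.19 = 121.0 kN/m.

121 kN/m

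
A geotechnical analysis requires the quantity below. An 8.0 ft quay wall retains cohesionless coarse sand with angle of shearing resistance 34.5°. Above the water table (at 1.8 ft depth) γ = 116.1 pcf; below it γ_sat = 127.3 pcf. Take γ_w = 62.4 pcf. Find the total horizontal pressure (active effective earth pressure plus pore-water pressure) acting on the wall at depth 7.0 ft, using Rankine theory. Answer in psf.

476 psf

K_a = (1 − sin φ)/(1 + sin φ) = 0.2768.
γ' = 127.3 − 62.4 = 64.90 pcf.
Effective vertical stress at 7.0 ft: σ'_v = 116.1×1.8 + 64.90×5.20 = 546.5 psf.
σ'_h = K_a σ'_v = 0.2768 × 546.5 = 151.3 psf; u = γ_w × 5.20 = 324.5 psf.
Total σ_h = 151.3 + 324.5 = 475.7 psf.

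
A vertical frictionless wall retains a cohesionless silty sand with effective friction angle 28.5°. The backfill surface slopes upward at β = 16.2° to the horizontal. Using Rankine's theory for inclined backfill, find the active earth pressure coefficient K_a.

K_a = cos β · (cos β − √(cos²β − cos²φ)) / (cos β + √(cos²β − cos²φ)).
cos β = 0.9603, cos φ = 0.8788, √(cos²β − cos²φ) = 0.3871.
K_a = 0.9603 × (0.9603 − 0.3871)/(0.9603 + 0.3871) = 0.4085.

0.409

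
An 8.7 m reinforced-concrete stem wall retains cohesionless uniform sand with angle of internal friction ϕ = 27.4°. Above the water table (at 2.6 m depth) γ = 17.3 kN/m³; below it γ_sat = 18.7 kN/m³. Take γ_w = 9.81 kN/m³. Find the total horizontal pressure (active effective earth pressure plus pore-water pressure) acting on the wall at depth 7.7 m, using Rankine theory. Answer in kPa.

83.4 kPa

K_a = (1 − sin φ)/(1 + sin φ) = 0.3697.
γ' = 18.7 − 9.81 = 8.890 kN/m³.
Effective vertical stress at 7.7 m: σ'_v = 17.3×2.6 + 8.890×5.10 = 90.32 kPa.
σ'_h = K_a σ'_v = 0.3697 × 90.32 = 33.39 kPa; u = γ_w × 5.10 = 50.03 kPa.
Total σ_h = 33.39 + 50.03 = 83.42 kPa.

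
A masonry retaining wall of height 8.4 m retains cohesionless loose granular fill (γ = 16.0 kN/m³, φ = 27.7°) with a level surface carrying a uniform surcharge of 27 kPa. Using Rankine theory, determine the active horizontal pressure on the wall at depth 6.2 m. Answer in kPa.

46.1 kPa

K_a = (1 − sin φ)/(1 + sin φ) = 0.3653.
σ_v = γz + q = 16.0 × 6.2 + 27 = 126.2 kPa.
σ_h = K_a σ_v = 0.3653 × 126.2 = 46.11 kPa.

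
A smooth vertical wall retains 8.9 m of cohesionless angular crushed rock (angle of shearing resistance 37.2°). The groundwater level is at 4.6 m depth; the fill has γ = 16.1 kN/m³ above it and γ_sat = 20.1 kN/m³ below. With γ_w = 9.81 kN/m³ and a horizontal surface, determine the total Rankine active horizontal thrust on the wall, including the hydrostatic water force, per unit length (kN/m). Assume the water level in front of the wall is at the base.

K_a = tan²(45° − φ/2) = 0.2464.
γ' = 20.1 − 9.81 = 10.29 kN/m³. Depth below WT = 4.3 m.
σ'_h at WT = K_a γ d_w = 18.25 kPa; at base = 18.25 + K_a γ' × 4.3 = 29.15 kPa.
P₁ (0–4.6 m) = ½×18.25×4.6 = 41.97. P₂ (4.6–8.9 m) = ½(18.25+29.15)×4.3 = 101.9.
P_w = ½ γ_w h₂² = 0.5×9.81×4.3² = 90.69. Total = 41.97+101.9+90.69 = 234.6 kN/m.

235 kN/m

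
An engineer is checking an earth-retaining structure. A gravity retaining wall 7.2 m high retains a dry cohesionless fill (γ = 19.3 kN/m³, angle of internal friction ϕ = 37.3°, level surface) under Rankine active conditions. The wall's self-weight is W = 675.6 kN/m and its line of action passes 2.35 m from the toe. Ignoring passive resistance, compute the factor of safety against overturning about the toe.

5.39

K_a = tan²(45° − 37.3°/2) = 0.2453.
P_a = ½K_aγH² = 0.5×0.2453×19.3×7.2² = 122.7 kN/m, acting at H/3 = 2.400 m above the base.
Overturning moment M_o = P_a × H/3 = 122.7 × 2.400 = 294.6.
Resisting moment M_r = W × 2.35 = 675.6 × 2.35 = 1588.
FS_overturning = M_r/M_o = 1588/294.6 = 5.390.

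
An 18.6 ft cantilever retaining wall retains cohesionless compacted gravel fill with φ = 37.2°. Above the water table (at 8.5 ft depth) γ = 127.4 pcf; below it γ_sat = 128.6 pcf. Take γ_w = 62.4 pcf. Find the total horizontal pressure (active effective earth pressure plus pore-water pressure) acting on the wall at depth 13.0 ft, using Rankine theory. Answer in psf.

K_a = (1 − sin φ)/(1 + sin φ) = 0.2464.
γ' = 128.6 − 62.4 = 66.20 pcf.
Effective vertical stress at 13.0 ft: σ'_v = 127.4×8.5 + 66.20×4.50 = 1381 psf.
σ'_h = K_a σ'_v = 0.2464 × 1381 = 340.3 psf; u = γ_w × 4.50 = 280.8 psf.
Total σ_h = 340.3 + 280.8 = 621.1 psf.

621 psf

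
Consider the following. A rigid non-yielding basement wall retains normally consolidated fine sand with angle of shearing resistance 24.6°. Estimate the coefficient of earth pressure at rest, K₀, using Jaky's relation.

K₀ = 1 − sin φ' = 1 − sin 24.6° = 0.5837.

0.584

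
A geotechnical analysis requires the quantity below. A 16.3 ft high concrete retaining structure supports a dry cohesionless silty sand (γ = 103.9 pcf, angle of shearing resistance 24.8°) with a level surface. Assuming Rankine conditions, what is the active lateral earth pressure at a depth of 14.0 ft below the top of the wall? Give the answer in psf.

595 psf

K_a = (1 − sin φ)/(1 + sin φ) = 0.4090.
σ_h = K_a γ z = 0.4090 × 103.9 × 14.0 = 594.9 psf.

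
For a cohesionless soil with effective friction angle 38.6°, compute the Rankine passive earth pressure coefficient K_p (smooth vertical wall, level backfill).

K_p = (1 + sin φ)/(1 − sin φ) = tan²(45° + 38.6°/2) = 4.317.

4.32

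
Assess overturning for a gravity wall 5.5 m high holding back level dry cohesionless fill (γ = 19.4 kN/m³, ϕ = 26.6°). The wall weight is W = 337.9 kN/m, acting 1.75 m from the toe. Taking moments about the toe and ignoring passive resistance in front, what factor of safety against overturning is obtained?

K_a = tan²(45° − 26.6°/2) = 0.3814.
P_a = ½K_aγH² = 0.5×0.3814×19.4×5.5² = 111.9 kN/m, acting at H/3 = 1.833 m above the base.
Overturning moment M_o = P_a × H/3 = 111.9 × 1.833 = 205.2.
Resisting moment M_r = W × 1.75 = 337.9 × 1.75 = 591.3.
FS_overturning = M_r/M_o = 591.3/205.2 = 2.882.

2.88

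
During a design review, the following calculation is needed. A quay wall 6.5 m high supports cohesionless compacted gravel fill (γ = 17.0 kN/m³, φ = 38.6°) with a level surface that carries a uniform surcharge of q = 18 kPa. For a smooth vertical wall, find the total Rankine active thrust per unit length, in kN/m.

110 kN/m

K_a = tan²(45° − φ/2) = 0.2316.
Soil triangle: ½ K_a γ H² = 0.5×0.2316×17.0×6.5² = 83.18 kN/m.
Surcharge rectangle: K_a q H = 0.2316×18×6.5 = 27.10 kN/m.
Total = 83.18 + 27.10 = 110.3 kN/m.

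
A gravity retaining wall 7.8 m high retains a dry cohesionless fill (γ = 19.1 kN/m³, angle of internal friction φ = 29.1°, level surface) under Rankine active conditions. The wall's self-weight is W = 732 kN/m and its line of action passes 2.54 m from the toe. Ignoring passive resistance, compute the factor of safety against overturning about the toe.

3.56

K_a = tan²(45° − 29.1°/2) = 0.3456.
P_a = ½K_aγH² = 0.5×0.3456×19.1×7.8² = 200.8 kN/m, acting at H/3 = 2.600 m above the base.
Overturning moment M_o = P_a × H/3 = 200.8 × 2.600 = 522.1.
Resisting moment M_r = W × 2.54 = 732 × 2.54 = 1859.
FS_overturning = M_r/M_o = 1859/522.1 = 3.561.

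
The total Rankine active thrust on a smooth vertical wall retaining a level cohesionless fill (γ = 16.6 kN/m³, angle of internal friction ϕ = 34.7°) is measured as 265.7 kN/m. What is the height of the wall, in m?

K_a = 0.2745. P_a = ½ K_a γ H² ⇒ H = √(2P_a/(K_a γ)).
H = √(2×265.7/(0.2745×16.6)) = 10.80 m.

10.8 m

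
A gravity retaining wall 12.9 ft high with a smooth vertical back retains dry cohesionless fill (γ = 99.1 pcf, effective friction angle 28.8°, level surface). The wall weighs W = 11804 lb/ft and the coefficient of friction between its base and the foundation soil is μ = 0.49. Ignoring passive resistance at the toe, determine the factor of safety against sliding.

K_a = tan²(45° − 28.8°/2) = 0.3498.
P_a = ½K_aγH² = 0.5×0.3498×99.1×12.9² = 2884 lb/ft, acting at H/3 = 4.300 ft above the base.
FS_sliding = μW / P_a = 0.49×11804 / 2884 = 2.006.

2.01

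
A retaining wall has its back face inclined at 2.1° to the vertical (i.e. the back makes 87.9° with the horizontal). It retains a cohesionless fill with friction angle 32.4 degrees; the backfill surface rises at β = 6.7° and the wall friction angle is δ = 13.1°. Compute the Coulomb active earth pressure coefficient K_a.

0.315

K_a = sin²(α+φ) / [sin²α · sin(α−δ) · (1 + √{sin(φ+δ)sin(φ−β) / (sin(α−δ)sin(α+β))})²].
With α = 87.9°, φ = 32.4°, δ = 13.1°, β = 6.7°: K_a = 0.3150.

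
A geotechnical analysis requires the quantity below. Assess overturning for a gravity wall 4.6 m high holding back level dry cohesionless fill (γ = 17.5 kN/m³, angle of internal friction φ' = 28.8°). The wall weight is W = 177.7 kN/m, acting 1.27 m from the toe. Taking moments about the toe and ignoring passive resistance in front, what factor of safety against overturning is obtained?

2.27

K_a = tan²(45° − 28.8°/2) = 0.3498.
P_a = ½K_aγH² = 0.5×0.3498×17.5×4.6² = 64.76 kN/m, acting at H/3 = 1.533 m above the base.
Overturning moment M_o = P_a × H/3 = 64.76 × 1.533 = 99.29.
Resisting moment M_r = W × 1.27 = 177.7 × 1.27 = 225.7.
FS_overturning = M_r/M_o = 225.7/99.29 = 2.273.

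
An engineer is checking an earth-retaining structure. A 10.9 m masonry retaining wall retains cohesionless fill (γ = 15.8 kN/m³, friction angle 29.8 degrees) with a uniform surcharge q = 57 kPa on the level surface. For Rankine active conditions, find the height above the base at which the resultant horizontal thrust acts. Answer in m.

K_a = 0.3360.
Triangular part P₁ = ½K_aγH² = 315.4 at H/3 = 3.633 m; rectangular part P₂ = K_a q H = 208.8 at H/2 = 5.450 m.
ȳ = (P₁·3.633 + P₂·5.450)/(P₁+P₂) = 4.357 m.

4.36 m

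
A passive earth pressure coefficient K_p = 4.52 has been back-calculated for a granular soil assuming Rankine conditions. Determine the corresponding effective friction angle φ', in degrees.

39.6°

K_p = (1+sin φ)/(1−sin φ) ⇒ sin φ = (K_p − 1)/(K_p + 1) = 0.6377.
φ = arcsin(0.6377) = 39.62°.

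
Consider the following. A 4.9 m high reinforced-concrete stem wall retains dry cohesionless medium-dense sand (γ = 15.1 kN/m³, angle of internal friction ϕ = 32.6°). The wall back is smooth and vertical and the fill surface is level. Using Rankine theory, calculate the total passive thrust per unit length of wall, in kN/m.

605 kN/m

K_p = tan²(45° + φ/2) = 3.336.
P_p = ½ K_p γ H² = 0.5 × 3.336 × 15.1 × 4.9² = 604.8 kN/m.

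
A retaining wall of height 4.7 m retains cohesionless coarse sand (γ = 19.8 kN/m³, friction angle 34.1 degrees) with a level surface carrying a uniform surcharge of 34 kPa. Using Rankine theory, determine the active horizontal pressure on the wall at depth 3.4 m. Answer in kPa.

28.5 kPa

K_a = (1 − sin φ)/(1 + sin φ) = 0.2815.
σ_v = γz + q = 19.8 × 3.4 + 34 = 101.3 kPa.
σ_h = K_a σ_v = 0.2815 × 101.3 = 28.52 kPa.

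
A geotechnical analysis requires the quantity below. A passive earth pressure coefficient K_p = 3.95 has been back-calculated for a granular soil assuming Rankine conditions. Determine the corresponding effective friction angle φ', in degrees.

36.6°

K_p = (1+sin φ)/(1−sin φ) ⇒ sin φ = (K_p − 1)/(K_p + 1) = 0.5960.
φ = arcsin(0.5960) = 36.58°.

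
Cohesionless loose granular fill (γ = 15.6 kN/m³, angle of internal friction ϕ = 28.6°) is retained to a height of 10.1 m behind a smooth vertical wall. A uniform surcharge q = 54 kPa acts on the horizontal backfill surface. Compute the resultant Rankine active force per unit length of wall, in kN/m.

473 kN/m

K_a = tan²(45° − φ/2) = 0.3525.
Soil triangle: ½ K_a γ H² = 0.5×0.3525×15.6×10.1² = 280.5 kN/m.
Surcharge rectangle: K_a q H = 0.3525×54×10.1 = 192.3 kN/m.
Total = 280.5 + 192.3 = 472.8 kN/m.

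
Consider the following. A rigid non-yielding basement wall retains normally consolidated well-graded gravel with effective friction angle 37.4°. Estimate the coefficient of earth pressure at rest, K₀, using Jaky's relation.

0.393

K₀ = 1 − sin φ' = 1 − sin 37.4° = 0.3926.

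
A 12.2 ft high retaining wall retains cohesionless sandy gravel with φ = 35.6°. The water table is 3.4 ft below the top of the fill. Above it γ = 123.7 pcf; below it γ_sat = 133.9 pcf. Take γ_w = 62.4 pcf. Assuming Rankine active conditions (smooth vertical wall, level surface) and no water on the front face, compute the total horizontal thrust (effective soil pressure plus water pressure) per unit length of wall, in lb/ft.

K_a = tan²(45° − φ/2) = 0.2641.
γ' = 133.9 − 62.4 = 71.50 pcf. Depth below WT = 8.8 ft.
σ'_h at WT = K_a γ d_w = 111.1 psf; at base = 111.1 + K_a γ' × 8.8 = 277.3 psf.
P₁ (0–3.4 ft) = ½×111.1×3.4 = 188.8. P₂ (3.4–12.2 ft) = ½(111.1+277.3)×8.8 = 1709.
P_w = ½ γ_w h₂² = 0.5×62.4×8.8² = 2416. Total = 188.8+1709+2416 = 4314 lb/ft.

4310 lb/ft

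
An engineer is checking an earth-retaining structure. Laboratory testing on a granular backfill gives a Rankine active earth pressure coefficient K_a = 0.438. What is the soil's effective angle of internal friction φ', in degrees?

K_a = tan²(45° − φ/2) ⇒ 45° − φ/2 = arctan(√0.438) = 33.50°.
φ = 2(45° − 33.50°) = 23.01°.

23.0°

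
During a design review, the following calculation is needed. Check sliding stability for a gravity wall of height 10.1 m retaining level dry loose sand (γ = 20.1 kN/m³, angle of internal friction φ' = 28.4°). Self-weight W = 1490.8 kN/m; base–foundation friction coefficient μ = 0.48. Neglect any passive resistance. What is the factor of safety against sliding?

1.96

K_a = tan²(45° − 28.4°/2) = 0.3554.
P_a = ½K_aγH² = 0.5×0.3554×20.1×10.1² = 364.3 kN/m, acting at H/3 = 3.367 m above the base.
FS_sliding = μW / P_a = 0.48×1490.8 / 364.3 = 1.964.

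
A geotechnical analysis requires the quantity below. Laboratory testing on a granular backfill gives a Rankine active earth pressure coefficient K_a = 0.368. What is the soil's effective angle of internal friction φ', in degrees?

K_a = tan²(45° − φ/2) ⇒ 45° − φ/2 = arctan(√0.368) = 31.24°.
φ = 2(45° − 31.24°) = 27.52°.

27.5°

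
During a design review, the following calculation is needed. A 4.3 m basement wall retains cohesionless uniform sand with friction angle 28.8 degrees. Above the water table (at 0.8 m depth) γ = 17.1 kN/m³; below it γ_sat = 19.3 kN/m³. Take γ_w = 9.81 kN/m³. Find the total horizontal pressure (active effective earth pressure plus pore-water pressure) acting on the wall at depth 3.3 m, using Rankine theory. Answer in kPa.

37.6 kPa

K_a = (1 − sin φ)/(1 + sin φ) = 0.3498.
γ' = 19.3 − 9.81 = 9.490 kN/m³.
Effective vertical stress at 3.3 m: σ'_v = 17.1×0.8 + 9.490×2.50 = 37.41 kPa.
σ'_h = K_a σ'_v = 0.3498 × 37.41 = 13.08 kPa; u = γ_w × 2.50 = 24.53 kPa.
Total σ_h = 13.08 + 24.53 = 37.61 kPa.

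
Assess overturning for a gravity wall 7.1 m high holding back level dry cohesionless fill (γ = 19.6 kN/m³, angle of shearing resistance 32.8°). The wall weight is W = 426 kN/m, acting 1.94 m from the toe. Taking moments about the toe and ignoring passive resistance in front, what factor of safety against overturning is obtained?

2.38

K_a = tan²(45° − 32.8°/2) = 0.2973.
P_a = ½K_aγH² = 0.5×0.2973×19.6×7.1² = 146.9 kN/m, acting at H/3 = 2.367 m above the base.
Overturning moment M_o = P_a × H/3 = 146.9 × 2.367 = 347.6.
Resisting moment M_r = W × 1.94 = 426 × 1.94 = 826.4.
FS_overturning = M_r/M_o = 826.4/347.6 = 2.378.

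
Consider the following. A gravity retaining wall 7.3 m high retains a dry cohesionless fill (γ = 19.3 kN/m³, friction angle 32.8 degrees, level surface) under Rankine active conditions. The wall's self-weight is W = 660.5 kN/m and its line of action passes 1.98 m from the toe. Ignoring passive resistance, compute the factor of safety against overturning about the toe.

K_a = tan²(45° − 32.8°/2) = 0.2973.
P_a = ½K_aγH² = 0.5×0.2973×19.3×7.3² = 152.9 kN/m, acting at H/3 = 2.433 m above the base.
Overturning moment M_o = P_a × H/3 = 152.9 × 2.433 = 372.0.
Resisting moment M_r = W × 1.98 = 660.5 × 1.98 = 1308.
FS_overturning = M_r/M_o = 1308/372.0 = 3.516.

3.52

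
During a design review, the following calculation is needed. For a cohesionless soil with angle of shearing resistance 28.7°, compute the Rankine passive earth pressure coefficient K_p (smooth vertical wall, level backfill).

2.85

K_p = (1 + sin φ)/(1 − sin φ) = tan²(45° + 28.7°/2) = 2.848.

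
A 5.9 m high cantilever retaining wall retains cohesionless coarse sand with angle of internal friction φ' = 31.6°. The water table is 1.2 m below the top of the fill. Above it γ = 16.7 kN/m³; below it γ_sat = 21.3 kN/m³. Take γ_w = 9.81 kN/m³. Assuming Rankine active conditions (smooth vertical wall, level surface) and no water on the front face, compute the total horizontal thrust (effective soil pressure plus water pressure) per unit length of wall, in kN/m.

181 kN/m

K_a = tan²(45° − φ/2) = 0.3123.
γ' = 21.3 − 9.81 = 11.49 kN/m³. Depth below WT = 4.7 m.
σ'_h at WT = K_a γ d_w = 6.259 kPa; at base = 6.259 + K_a γ' × 4.7 = 23.13 kPa.
P₁ (0–1.2 m) = ½×6.259×1.2 = 3.756. P₂ (1.2–5.9 m) = ½(6.259+23.13)×4.7 = 69.06.
P_w = ½ γ_w h₂² = 0.5×9.81×4.7² = 108.4. Total = 3.756+69.06+108.4 = 181.2 kN/m.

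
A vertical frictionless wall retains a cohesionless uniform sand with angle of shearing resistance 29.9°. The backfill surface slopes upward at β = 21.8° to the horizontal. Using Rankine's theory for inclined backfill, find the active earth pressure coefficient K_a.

0.439

K_a = cos β · (cos β − √(cos²β − cos²φ)) / (cos β + √(cos²β − cos²φ)).
cos β = 0.9285, cos φ = 0.8669, √(cos²β − cos²φ) = 0.3325.
K_a = 0.9285 × (0.9285 − 0.3325)/(0.9285 + 0.3325) = 0.4388.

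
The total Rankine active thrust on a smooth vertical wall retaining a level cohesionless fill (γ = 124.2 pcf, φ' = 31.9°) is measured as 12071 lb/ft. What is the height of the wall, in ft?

K_a = 0.3085. P_a = ½ K_a γ H² ⇒ H = √(2P_a/(K_a γ)).
H = √(2×12071/(0.3085×124.2)) = 25.10 ft.

25.1 ft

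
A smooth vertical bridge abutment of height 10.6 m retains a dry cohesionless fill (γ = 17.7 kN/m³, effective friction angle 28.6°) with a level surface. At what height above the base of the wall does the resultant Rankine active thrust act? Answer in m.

3.53 m

K_a = 0.3525.
The pressure distribution is triangular, so the resultant acts at H/3 above the base = 10.6/3 = 3.533 m.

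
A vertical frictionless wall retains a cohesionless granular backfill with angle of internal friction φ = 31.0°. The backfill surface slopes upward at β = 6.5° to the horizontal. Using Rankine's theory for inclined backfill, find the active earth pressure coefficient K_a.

K_a = cos β · (cos β − √(cos²β − cos²φ)) / (cos β + √(cos²β − cos²φ)).
cos β = 0.9936, cos φ = 0.8572, √(cos²β − cos²φ) = 0.5024.
K_a = 0.9936 × (0.9936 − 0.5024)/(0.9936 + 0.5024) = 0.3262.

0.326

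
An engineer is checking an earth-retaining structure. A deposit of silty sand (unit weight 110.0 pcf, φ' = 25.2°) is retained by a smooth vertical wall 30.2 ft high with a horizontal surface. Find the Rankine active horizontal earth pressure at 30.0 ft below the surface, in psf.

K_a = (1 − sin φ)/(1 + sin φ) = 0.4027.
σ_h = K_a γ z = 0.4027 × 110.0 × 30.0 = 1329 psf.

1330 psf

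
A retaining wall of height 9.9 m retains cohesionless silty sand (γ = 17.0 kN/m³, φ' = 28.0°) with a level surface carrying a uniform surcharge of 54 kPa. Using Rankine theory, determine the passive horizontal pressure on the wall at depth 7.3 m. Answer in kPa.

K_p = (1 + sin φ)/(1 − sin φ) = 2.770.
σ_v = γz + q = 17.0 × 7.3 + 54 = 178.1 kPa.
σ_h = K_p σ_v = 2.770 × 178.1 = 493.3 kPa.

493 kPa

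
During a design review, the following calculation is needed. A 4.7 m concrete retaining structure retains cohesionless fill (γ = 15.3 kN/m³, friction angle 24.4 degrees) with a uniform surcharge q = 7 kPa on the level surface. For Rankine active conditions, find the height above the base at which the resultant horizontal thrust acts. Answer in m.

1.69 m

K_a = 0.4153.
Triangular part P₁ = ½K_aγH² = 70.18 at H/3 = 1.567 m; rectangular part P₂ = K_a q H = 13.66 at H/2 = 2.350 m.
ȳ = (P₁·1.567 + P₂·2.350)/(P₁+P₂) = 1.694 m.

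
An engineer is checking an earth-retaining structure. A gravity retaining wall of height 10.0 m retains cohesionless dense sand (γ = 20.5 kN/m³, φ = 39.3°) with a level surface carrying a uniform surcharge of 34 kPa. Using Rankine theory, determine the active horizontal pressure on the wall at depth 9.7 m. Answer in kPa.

K_a = (1 − sin φ)/(1 + sin φ) = 0.2245.
σ_v = γz + q = 20.5 × 9.7 + 34 = 232.8 kPa.
σ_h = K_a σ_v = 0.2245 × 232.8 = 52.26 kPa.

52.3 kPa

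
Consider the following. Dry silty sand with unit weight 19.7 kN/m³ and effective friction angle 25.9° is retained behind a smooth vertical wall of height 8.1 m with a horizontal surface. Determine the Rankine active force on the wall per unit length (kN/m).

K_a = tan²(45° − φ/2) = 0.3920.
P_a = ½ K_a γ H² = 0.5 × 0.3920 × 19.7 × 8.1² = 253.3 kN/m.

253 kN/m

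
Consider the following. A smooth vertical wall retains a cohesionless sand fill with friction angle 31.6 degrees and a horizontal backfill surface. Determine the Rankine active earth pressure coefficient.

K_a = (1 − sin φ)/(1 + sin φ) = (1 − sin 31.6°)/(1 + sin 31.6°) = 0.3123.

0.312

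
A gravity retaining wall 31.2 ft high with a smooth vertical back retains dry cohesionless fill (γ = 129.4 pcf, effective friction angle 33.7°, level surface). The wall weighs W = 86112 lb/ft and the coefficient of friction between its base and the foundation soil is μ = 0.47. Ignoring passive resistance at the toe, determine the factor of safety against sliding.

K_a = tan²(45° − 33.7°/2) = 0.2863.
P_a = ½K_aγH² = 0.5×0.2863×129.4×31.2² = 18030 lb/ft, acting at H/3 = 10.40 ft above the base.
FS_sliding = μW / P_a = 0.47×86112 / 18030 = 2.245.

2.24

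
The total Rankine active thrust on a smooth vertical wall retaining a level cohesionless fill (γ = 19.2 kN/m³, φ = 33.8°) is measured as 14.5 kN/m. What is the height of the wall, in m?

K_a = 0.2851. P_a = ½ K_a γ H² ⇒ H = √(2P_a/(K_a γ)).
H = √(2×14.5/(0.2851×19.2)) = 2.302 m.

2.30 m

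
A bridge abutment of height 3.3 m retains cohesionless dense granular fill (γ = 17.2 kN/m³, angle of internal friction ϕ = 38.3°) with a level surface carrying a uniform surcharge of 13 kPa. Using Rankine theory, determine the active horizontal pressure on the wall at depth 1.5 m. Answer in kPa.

9.11 kPa

K_a = (1 − sin φ)/(1 + sin φ) = 0.2347.
σ_v = γz + q = 17.2 × 1.5 + 13 = 38.80 kPa.
σ_h = K_a σ_v = 0.2347 × 38.80 = 9.108 kPa.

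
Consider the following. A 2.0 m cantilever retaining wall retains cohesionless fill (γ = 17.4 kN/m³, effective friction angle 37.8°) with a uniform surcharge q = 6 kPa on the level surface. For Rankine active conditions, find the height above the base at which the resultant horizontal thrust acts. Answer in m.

K_a = 0.2400.
Triangular part P₁ = ½K_aγH² = 8.352 at H/3 = 0.6667 m; rectangular part P₂ = K_a q H = 2.880 at H/2 = 1.000 m.
ȳ = (P₁·0.6667 + P₂·1.000)/(P₁+P₂) = 0.7521 m.

0.752 m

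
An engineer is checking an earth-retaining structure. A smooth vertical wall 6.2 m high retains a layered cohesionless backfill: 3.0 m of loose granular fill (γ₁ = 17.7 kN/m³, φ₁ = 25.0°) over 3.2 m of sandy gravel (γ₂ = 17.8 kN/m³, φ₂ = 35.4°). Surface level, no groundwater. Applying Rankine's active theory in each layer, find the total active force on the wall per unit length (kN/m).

K_a1 = tan²(45°−25.0°/2) = 0.4059; K_a2 = tan²(45°−35.4°/2) = 0.2664.
Layer 1: σ at base = K_a1 γ₁ h₁ = 21.55 kPa; P₁ = ½×21.55×3.0 = 32.33.
Layer 2: σ_v at top = γ₁h₁ = 53.10; σ_h top = K_a2×53.10 = 14.15; σ_h base = K_a2×(53.10+17.8×3.2) = 29.32.
P₂ = ½(14.15+29.32)×3.2 = 69.55. Total P_a = 32.33+69.55 = 101.9 kN/m.

102 kN/m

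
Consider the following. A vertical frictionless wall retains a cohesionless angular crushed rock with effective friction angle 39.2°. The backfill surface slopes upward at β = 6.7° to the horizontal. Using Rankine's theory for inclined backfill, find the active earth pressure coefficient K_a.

0.229

K_a = cos β · (cos β − √(cos²β − cos²φ)) / (cos β + √(cos²β − cos²φ)).
cos β = 0.9932, cos φ = 0.7749, √(cos²β − cos²φ) = 0.6212.
K_a = 0.9932 × (0.9932 − 0.6212)/(0.9932 + 0.6212) = 0.2289.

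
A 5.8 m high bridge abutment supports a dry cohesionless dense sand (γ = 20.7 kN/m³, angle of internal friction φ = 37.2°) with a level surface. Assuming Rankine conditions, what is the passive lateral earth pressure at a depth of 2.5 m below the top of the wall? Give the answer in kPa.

K_p = (1 + sin φ)/(1 − sin φ) = 4.058.
σ_h = K_p γ z = 4.058 × 20.7 × 2.5 = 210.0 kPa.

210 kPa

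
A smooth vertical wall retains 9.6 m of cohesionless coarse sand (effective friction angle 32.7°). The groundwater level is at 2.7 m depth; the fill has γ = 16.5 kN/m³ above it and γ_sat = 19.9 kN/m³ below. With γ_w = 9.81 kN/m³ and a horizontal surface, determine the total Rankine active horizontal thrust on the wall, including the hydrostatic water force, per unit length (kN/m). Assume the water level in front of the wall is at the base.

K_a = tan²(45° − φ/2) = 0.2985.
γ' = 19.9 − 9.81 = 10.09 kN/m³. Depth below WT = 6.9 m.
σ'_h at WT = K_a γ d_w = 13.30 kPa; at base = 13.30 + K_a γ' × 6.9 = 34.08 kPa.
P₁ (0–2.7 m) = ½×13.30×2.7 = 17.95. P₂ (2.7–9.6 m) = ½(13.30+34.08)×6.9 = 163.5.
P_w = ½ γ_w h₂² = 0.5×9.81×6.9² = 233.5. Total = 17.95+163.5+233.5 = 414.9 kN/m.

415 kN/m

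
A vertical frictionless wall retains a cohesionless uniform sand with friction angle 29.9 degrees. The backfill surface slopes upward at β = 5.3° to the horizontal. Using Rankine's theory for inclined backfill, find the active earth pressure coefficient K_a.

K_a = cos β · (cos β − √(cos²β − cos²φ)) / (cos β + √(cos²β − cos²φ)).
cos β = 0.9957, cos φ = 0.8669, √(cos²β − cos²φ) = 0.4899.
K_a = 0.9957 × (0.9957 − 0.4899)/(0.9957 + 0.4899) = 0.3391.

0.339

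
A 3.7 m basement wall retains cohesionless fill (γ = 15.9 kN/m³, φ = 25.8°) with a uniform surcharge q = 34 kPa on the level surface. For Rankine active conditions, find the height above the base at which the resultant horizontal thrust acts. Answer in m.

1.56 m

K_a = 0.3935.
Triangular part P₁ = ½K_aγH² = 42.83 at H/3 = 1.233 m; rectangular part P₂ = K_a q H = 49.50 at H/2 = 1.850 m.
ȳ = (P₁·1.233 + P₂·1.850)/(P₁+P₂) = 1.564 m.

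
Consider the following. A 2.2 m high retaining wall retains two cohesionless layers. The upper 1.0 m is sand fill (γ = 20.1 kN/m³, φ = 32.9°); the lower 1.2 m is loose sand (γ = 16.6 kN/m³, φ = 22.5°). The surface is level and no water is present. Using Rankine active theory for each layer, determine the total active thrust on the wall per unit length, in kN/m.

K_a1 = tan²(45°−32.9°/2) = 0.2960; K_a2 = tan²(45°−22.5°/2) = 0.4465.
Layer 1: σ at base = K_a1 γ₁ h₁ = 5.950 kPa; P₁ = ½×5.950×1.0 = 2.975.
Layer 2: σ_v at top = γ₁h₁ = 20.10; σ_h top = K_a2×20.10 = 8.974; σ_h base = K_a2×(20.10+16.6×1.2) = 17.87.
P₂ = ½(8.974+17.87)×1.2 = 16.10. Total P_a = 2.975+16.10 = 19.08 kN/m.

19.1 kN/m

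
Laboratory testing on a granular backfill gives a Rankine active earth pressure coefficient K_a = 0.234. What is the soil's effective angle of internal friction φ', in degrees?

38.4°

K_a = tan²(45° − φ/2) ⇒ 45° − φ/2 = arctan(√0.234) = 25.81°.
φ = 2(45° − 25.81°) = 38.37°.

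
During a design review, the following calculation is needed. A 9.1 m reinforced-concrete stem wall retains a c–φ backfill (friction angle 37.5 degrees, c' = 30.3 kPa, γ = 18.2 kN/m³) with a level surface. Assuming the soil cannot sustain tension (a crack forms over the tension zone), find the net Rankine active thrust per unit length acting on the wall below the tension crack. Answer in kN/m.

K_a = 0.2432; √K_a = 0.4931.
Tension-crack depth z_c = 2c/(γ√K_a) = 2×30.3/(18.2×0.4931) = 6.752 m.
σ_a at base = K_a γ H − 2c√K_a = 0.2432×18.2×9.1 − 2×30.3×0.4931 = 10.39 kPa.
P_a = ½ × 10.39 × (H − z_c) = 0.5×10.39×2.348 = 12.20 kN/m.

12.2 kN/m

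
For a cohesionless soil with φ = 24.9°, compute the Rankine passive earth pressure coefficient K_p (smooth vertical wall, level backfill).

K_p = (1 + sin φ)/(1 − sin φ) = tan²(45° + 24.9°/2) = 2.454.

2.45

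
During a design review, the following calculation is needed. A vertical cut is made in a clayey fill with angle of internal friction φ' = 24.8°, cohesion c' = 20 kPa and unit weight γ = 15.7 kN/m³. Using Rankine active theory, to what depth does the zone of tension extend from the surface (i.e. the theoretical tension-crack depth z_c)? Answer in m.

K_a = tan²(45° − 24.8°/2) = 0.4090; √K_a = 0.6395.
The active pressure is zero where K_a γ z = 2c√K_a, so z_c = 2c/(γ√K_a) = 2×20/(15.7×0.6395) = 3.984 m.

3.98 m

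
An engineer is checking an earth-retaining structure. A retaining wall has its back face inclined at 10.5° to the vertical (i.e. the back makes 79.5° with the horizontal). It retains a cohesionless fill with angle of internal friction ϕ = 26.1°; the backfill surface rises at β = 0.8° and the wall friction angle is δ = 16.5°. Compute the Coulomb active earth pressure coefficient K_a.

0.435

K_a = sin²(α+φ) / [sin²α · sin(α−δ) · (1 + √{sin(φ+δ)sin(φ−β) / (sin(α−δ)sin(α+β))})²].
With α = 79.5°, φ = 26.1°, δ = 16.5°, β = 0.8°: K_a = 0.4347.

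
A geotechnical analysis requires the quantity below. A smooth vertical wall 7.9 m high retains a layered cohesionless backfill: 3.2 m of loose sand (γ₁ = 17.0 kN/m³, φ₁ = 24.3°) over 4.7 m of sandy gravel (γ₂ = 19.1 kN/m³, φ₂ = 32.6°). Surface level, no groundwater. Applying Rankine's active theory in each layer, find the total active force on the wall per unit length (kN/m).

K_a1 = tan²(45°−24.3°/2) = 0.4169; K_a2 = tan²(45°−32.6°/2) = 0.2997.
Layer 1: σ at base = K_a1 γ₁ h₁ = 22.68 kPa; P₁ = ½×22.68×3.2 = 36.29.
Layer 2: σ_v at top = γ₁h₁ = 54.40; σ_h top = K_a2×54.40 = 16.31; σ_h base = K_a2×(54.40+19.1×4.7) = 43.21.
P₂ = ½(16.31+43.21)×4.7 = 139.9. Total P_a = 36.29+139.9 = 176.2 kN/m.

176 kN/m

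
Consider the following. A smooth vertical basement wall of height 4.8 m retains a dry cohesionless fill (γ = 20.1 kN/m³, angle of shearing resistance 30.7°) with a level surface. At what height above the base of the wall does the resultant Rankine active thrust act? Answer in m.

K_a = 0.3240.
The pressure distribution is triangular, so the resultant acts at H/3 above the base = 4.8/3 = 1.600 m.

1.60 m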